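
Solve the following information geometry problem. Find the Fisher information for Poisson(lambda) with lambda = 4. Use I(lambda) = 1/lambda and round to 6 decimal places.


Fisher information for Poisson: I(lambda) = 1/lambda.
lambda = 4.
I(lambda) = 1/4 = 0.250000

0.250000


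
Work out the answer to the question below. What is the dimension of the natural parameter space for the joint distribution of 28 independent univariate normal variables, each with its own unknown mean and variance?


Exponential family dimension calculation:
Each univariate normal has two natural parameters (mu/sigma^2 and -1/(2 sigma^2)).
With 28 independent components, dim = 2 * 28 = 56.

56


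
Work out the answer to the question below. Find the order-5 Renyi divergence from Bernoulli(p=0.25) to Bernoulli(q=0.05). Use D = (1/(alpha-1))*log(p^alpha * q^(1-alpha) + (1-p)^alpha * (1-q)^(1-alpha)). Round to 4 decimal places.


Renyi divergence of order alpha between Bernoulli distributions:
D = (1/(alpha-1))*log(p^alpha * q^(1-alpha) + (1-p)^alpha * (1-q)^(1-alpha)).
alpha = 5, p = 0.25, q = 0.05.
p^alpha * q^(1-alpha) = 0.25^5 * 0.05^-4 = 156.25.
(1-p)^alpha * (1-q)^(1-alpha) = 0.75^5 * 0.95^-4 = 0.291348.
sum = 156.25 + 0.291348 = 156.541348.
D = (1/4)*log(156.541348) = 1.2633

1.2633


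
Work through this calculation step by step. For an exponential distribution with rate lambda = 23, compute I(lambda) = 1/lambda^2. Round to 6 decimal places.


Fisher information for exponential: I(lambda) = 1/lambda^2.
lambda = 23, lambda^2 = 529.
I = 1/529 = 0.001890

0.001890


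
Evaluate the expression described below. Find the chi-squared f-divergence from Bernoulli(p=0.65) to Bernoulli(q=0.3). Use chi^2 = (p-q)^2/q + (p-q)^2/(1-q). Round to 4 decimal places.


Chi-squared divergence between Bernoulli distributions:
chi^2 = (p-q)^2/q + (p-q)^2/(1-q).
p = 0.65, q = 0.3, p-q = 0.35.
(p-q)^2 = 0.1225.
term1 = 0.1225/0.3 = 0.408333.
term2 = 0.1225/0.7 = 0.175.
chi^2 = 0.408333 + 0.175 = 0.5833

0.5833


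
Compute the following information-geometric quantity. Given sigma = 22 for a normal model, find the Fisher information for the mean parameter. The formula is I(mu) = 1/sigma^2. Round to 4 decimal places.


The Fisher information for the mean of a normal distribution is I(mu) = 1/sigma^2.
sigma = 22, so sigma^2 = 484.
I(mu) = 1/484 = 0.0021

0.0021


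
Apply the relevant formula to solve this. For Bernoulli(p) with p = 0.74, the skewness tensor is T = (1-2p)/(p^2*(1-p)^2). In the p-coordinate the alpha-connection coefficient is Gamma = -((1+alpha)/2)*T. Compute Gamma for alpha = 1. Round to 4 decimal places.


Skewness (Amari-Chentsov) tensor: T = (1-2p)/(p^2*(1-p)^2).
p = 0.74, 1-2p = -0.48, p^2 = 0.5476, (1-p)^2 = 0.0676.
T = -0.48/(0.5476 * 0.0676) = -12.966749.
In the p-coordinate, Gamma^(alpha) = Gamma^(0) - (alpha/2)*T with Gamma^(0) = (1/2)*g'(p) = -T/2,
so Gamma^(alpha) = -((1+alpha)/2)*T.
alpha = 1, -(1+alpha)/2 = -1.0.
Gamma = -1.0 * -12.966749 = 12.9667

12.9667


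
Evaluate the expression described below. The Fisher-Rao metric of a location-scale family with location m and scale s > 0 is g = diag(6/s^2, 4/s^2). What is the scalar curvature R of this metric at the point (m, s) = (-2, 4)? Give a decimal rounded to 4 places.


The metric has the form g = (A dm^2 + B ds^2)/s^2 with A = 6, B = 4.
Substitute u = sqrt(A/B)*m: g = B*(du^2 + ds^2)/s^2, i.e. B times the
Poincare upper half-plane metric, which has constant Gaussian curvature -1.
Scaling a 2D metric by a constant c divides the Gaussian curvature by c,
so K = -1/B = -1/(4) = -0.2500 everywhere (the point (m, s) = (-2, 4) is irrelevant:
the curvature is constant).
Scalar curvature in dimension 2: R = 2K = -2/(4) = -0.5000.

-0.5000


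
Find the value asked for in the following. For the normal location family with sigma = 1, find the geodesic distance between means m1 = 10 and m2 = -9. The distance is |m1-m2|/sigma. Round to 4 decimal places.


On the fixed-variance normal subfamily, geodesic distance = |m1-m2|/sigma.
|10 - -9| = 19.
sigma = 1.
d = 19/1 = 19.0000

19.0000


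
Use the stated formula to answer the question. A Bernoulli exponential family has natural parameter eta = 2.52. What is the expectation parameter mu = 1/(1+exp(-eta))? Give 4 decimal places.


Dual coordinate (expectation parameter) for Bernoulli:
mu = 1/(1+exp(-eta)).
eta = 2.52.
exp(-eta) = exp(-2.52) = 0.08046.
mu = 1/(1+0.08046) = 0.9255

0.9255


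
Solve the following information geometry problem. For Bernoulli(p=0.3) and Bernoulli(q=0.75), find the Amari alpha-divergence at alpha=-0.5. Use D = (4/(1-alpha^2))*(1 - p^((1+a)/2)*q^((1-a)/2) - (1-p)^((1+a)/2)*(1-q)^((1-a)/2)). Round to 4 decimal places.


Amari alpha-divergence:
D = (4/(1-alpha^2))*(1 - p^((1+a)/2)*q^((1-a)/2) - (1-p)^((1+a)/2)*(1-q)^((1-a)/2)).
alpha = -0.5, p = 0.3, q = 0.75.
e1 = (1+alpha)/2 = 0.25, e2 = (1-alpha)/2 = 0.75.
t1 = p^e1 * q^e2 = 0.3^0.25 * 0.75^0.75 = 0.596453.
t2 = (1-p)^e1 * (1-q)^e2 = 0.7^0.25 * 0.25^0.75 = 0.323392.
4/(1-alpha^2) = 5.333333.
D = 5.333333*(1 - 0.596453 - 0.323392) = 0.4275

0.4275


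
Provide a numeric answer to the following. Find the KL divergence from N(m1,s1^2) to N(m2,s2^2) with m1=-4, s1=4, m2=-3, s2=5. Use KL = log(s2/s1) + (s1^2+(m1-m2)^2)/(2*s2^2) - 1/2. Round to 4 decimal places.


KL divergence between normal distributions:
KL = log(s2/s1) + (s1^2 + (m1-m2)^2)/(2*s2^2) - 1/2.
log(5/4) = 0.223144.
(4^2 + (-4--3)^2)/(2*5^2) = (16 + 1)/50 = 0.34.
KL = 0.223144 + 0.34 - 0.5 = 0.0631

0.0631


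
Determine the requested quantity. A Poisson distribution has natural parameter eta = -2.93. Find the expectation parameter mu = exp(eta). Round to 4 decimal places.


Expectation parameter for Poisson exponential family:
mu = exp(eta).
eta = -2.93.
mu = exp(-2.93) = 0.0534

0.0534


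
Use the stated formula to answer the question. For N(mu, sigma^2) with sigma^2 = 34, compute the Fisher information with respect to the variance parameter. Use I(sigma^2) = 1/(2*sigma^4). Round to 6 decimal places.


Fisher information for variance: I(sigma^2) = 1/(2*sigma^4).
sigma^2 = 34, so sigma^4 = 1156.
I = 1/(2*1156) = 1/2312 = 0.000433

0.000433


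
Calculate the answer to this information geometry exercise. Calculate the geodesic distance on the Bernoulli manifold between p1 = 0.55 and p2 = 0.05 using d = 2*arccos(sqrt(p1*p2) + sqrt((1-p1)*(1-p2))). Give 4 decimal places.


Geodesic distance on Bernoulli manifold:
d(p1,p2) = 2*arccos(sqrt(p1*p2) + sqrt((1-p1)*(1-p2))).
sqrt(p1*p2) = sqrt(0.55*0.05) = 0.165831.
sqrt((1-p1)*(1-p2)) = sqrt(0.45*0.95) = 0.653835.
arg = 0.165831 + 0.653835 = 0.819666.
d = 2*arccos(0.819666) = 1.2199

1.2199


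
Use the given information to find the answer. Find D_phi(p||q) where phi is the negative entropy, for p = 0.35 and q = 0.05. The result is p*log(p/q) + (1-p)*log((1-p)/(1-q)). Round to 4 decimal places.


Bregman divergence with negative entropy generator:
D = p*log(p/q) + (1-p)*log((1-p)/(1-q)).
p = 0.35, q = 0.05.
p*log(p/q) = 0.35*log(0.35/0.05) = 0.681069.
(1-p)*log((1-p)/(1-q)) = 0.65*log(0.65/0.95) = -0.246668.
D = 0.681069 + -0.246668 = 0.4344

0.4344


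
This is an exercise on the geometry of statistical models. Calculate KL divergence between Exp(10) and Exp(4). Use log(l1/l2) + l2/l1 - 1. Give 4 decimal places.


KL divergence for exponential family:
KL = log(l1/l2) + l2/l1 - 1.
log(10/4) = 0.916291.
4/10 = 0.4.
KL = 0.916291 + 0.4 - 1 = 0.3163

0.3163


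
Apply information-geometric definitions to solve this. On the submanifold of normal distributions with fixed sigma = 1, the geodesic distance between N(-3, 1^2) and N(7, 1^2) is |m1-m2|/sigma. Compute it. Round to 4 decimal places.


On the fixed-variance normal subfamily, geodesic distance = |m1-m2|/sigma.
|-3 - 7| = 10.
sigma = 1.
d = 10/1 = 10.0000

10.0000


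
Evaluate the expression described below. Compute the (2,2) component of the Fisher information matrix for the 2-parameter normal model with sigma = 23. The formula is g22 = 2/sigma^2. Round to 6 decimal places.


For the 2-parameter normal family, the Fisher metric has:
  g11 = 1/sigma^2, g22 = 2/sigma^2.
sigma = 23, sigma^2 = 529.
g22 = 0.003781

0.003781


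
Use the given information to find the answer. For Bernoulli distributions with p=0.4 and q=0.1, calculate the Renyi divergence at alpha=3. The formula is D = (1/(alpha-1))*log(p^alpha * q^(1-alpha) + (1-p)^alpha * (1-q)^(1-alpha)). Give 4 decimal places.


Renyi divergence of order alpha between Bernoulli distributions:
D = (1/(alpha-1))*log(p^alpha * q^(1-alpha) + (1-p)^alpha * (1-q)^(1-alpha)).
alpha = 3, p = 0.4, q = 0.1.
p^alpha * q^(1-alpha) = 0.4^3 * 0.1^-2 = 6.4.
(1-p)^alpha * (1-q)^(1-alpha) = 0.6^3 * 0.9^-2 = 0.266667.
sum = 6.4 + 0.266667 = 6.666667.
D = (1/2)*log(6.666667) = 0.9486

0.9486


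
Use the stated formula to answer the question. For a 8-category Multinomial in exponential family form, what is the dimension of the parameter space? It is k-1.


Exponential family dimension calculation:
For Multinomial with k=8 categories, dim = k-1 = 7.

7


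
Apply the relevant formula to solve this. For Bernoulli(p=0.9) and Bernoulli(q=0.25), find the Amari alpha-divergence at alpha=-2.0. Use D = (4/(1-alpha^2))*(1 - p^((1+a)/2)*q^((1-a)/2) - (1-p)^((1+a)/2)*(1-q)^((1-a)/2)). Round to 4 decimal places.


Amari alpha-divergence:
D = (4/(1-alpha^2))*(1 - p^((1+a)/2)*q^((1-a)/2) - (1-p)^((1+a)/2)*(1-q)^((1-a)/2)).
alpha = -2.0, p = 0.9, q = 0.25.
e1 = (1+alpha)/2 = -0.5, e2 = (1-alpha)/2 = 1.5.
t1 = p^e1 * q^e2 = 0.9^-0.5 * 0.25^1.5 = 0.131762.
t2 = (1-p)^e1 * (1-q)^e2 = 0.1^-0.5 * 0.75^1.5 = 2.05396.
4/(1-alpha^2) = -1.333333.
D = -1.333333*(1 - 0.131762 - 2.05396) = 1.5810

1.5810


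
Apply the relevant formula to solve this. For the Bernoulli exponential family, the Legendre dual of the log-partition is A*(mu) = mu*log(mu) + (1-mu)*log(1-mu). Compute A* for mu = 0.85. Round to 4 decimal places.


Legendre transform for Bernoulli:
A*(mu) = mu*log(mu) + (1-mu)*log(1-mu).
mu = 0.85, 1-mu = 0.15.
mu*log(mu) = 0.85*log(0.85) = -0.138141.
(1-mu)*log(1-mu) = 0.15*log(0.15) = -0.284568.
A* = -0.138141 + -0.284568 = -0.4227

-0.4227


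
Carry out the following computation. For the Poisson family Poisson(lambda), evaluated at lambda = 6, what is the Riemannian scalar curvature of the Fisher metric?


This family has a single free parameter, so its statistical manifold
is 1-dimensional. The Riemann curvature tensor of any 1-dimensional
Riemannian manifold vanishes identically, so R = 0.

0


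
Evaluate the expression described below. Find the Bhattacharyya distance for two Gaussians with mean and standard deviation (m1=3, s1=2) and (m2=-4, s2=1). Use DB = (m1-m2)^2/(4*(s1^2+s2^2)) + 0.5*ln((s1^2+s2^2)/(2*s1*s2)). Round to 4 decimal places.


Bhattacharyya distance between two Gaussians:
DB = (m1-m2)^2/(4*(s1^2+s2^2)) + (1/2)*ln((s1^2+s2^2)/(2*s1*s2)).
(m1-m2)^2 = (7)^2 = 49.
s1^2+s2^2 = 4 + 1 = 5.
term1 = 49/20 = 2.45.
term2 = 0.5*ln(5/4.0) = 0.111572.
DB = 2.45 + 0.111572 = 2.5616

2.5616


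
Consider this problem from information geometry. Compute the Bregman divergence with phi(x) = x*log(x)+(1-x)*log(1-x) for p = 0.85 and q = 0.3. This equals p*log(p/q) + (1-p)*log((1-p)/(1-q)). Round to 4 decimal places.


Bregman divergence with negative entropy generator:
D = p*log(p/q) + (1-p)*log((1-p)/(1-q)).
p = 0.85, q = 0.3.
p*log(p/q) = 0.85*log(0.85/0.3) = 0.885236.
(1-p)*log((1-p)/(1-q)) = 0.15*log(0.15/0.7) = -0.231067.
D = 0.885236 + -0.231067 = 0.6542

0.6542


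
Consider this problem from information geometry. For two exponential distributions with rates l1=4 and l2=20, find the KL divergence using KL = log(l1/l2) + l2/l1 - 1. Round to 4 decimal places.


KL divergence for exponential family:
KL = log(l1/l2) + l2/l1 - 1.
log(4/20) = -1.609438.
20/4 = 5.0.
KL = -1.609438 + 5.0 - 1 = 2.3906

2.3906


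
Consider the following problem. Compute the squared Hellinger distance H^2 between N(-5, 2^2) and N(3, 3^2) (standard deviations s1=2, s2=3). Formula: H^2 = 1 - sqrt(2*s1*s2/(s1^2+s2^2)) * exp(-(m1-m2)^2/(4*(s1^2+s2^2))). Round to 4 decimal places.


Squared Hellinger distance for Gaussians:
H^2 = 1 - sqrt(2*s1*s2/(s1^2+s2^2)) * exp(-(m1-m2)^2/(4*(s1^2+s2^2))).
s1^2 = 4, s2^2 = 9, s1^2+s2^2 = 13.
sqrt(2*2*3/(13)) = 0.960769.
(m1-m2)^2 = (-8)^2 = 64.
exp(-64/(4*13)) = exp(-1.230769) = 0.292068.
H^2 = 1 - 0.960769*0.292068 = 0.7194

0.7194


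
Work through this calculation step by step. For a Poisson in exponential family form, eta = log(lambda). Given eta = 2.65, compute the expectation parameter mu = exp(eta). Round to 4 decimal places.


Expectation parameter for Poisson exponential family:
mu = exp(eta).
eta = 2.65.
mu = exp(2.65) = 14.1540

14.1540


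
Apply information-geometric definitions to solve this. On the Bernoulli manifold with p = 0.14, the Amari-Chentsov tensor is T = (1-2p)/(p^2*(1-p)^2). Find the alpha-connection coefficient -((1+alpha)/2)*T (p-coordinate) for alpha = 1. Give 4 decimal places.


Skewness (Amari-Chentsov) tensor: T = (1-2p)/(p^2*(1-p)^2).
p = 0.14, 1-2p = 0.72, p^2 = 0.0196, (1-p)^2 = 0.7396.
T = 0.72/(0.0196 * 0.7396) = 49.668326.
In the p-coordinate, Gamma^(alpha) = Gamma^(0) - (alpha/2)*T with Gamma^(0) = (1/2)*g'(p) = -T/2,
so Gamma^(alpha) = -((1+alpha)/2)*T.
alpha = 1, -(1+alpha)/2 = -1.0.
Gamma = -1.0 * 49.668326 = -49.6683

-49.6683


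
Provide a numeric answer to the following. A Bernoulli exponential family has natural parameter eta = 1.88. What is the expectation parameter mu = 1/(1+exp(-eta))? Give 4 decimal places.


Dual coordinate (expectation parameter) for Bernoulli:
mu = 1/(1+exp(-eta)).
eta = 1.88.
exp(-eta) = exp(-1.88) = 0.15259.
mu = 1/(1+0.15259) = 0.8676

0.8676


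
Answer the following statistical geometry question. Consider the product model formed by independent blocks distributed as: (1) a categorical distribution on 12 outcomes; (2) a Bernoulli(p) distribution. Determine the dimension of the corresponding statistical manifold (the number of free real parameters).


The dimension of a statistical manifold equals the number of free
(independent) real parameters of the model. For a product of independent
blocks the parameter counts add.
- categorical on 12 outcomes (probabilities sum to 1): 12-1 = 11.
- Bernoulli (p): 1.
Total = 11 + 1 = 12.
Dimension = 12

12


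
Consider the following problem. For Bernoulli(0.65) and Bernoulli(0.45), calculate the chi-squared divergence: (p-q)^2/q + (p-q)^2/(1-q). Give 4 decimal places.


Chi-squared divergence between Bernoulli distributions:
chi^2 = (p-q)^2/q + (p-q)^2/(1-q).
p = 0.65, q = 0.45, p-q = 0.2.
(p-q)^2 = 0.04.
term1 = 0.04/0.45 = 0.088889.
term2 = 0.04/0.55 = 0.072727.
chi^2 = 0.088889 + 0.072727 = 0.1616

0.1616


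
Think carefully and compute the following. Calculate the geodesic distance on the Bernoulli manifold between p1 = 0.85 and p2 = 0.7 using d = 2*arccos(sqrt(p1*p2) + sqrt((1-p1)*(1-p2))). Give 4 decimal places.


Geodesic distance on Bernoulli manifold:
d(p1,p2) = 2*arccos(sqrt(p1*p2) + sqrt((1-p1)*(1-p2))).
sqrt(p1*p2) = sqrt(0.85*0.7) = 0.771362.
sqrt((1-p1)*(1-p2)) = sqrt(0.15*0.3) = 0.212132.
arg = 0.771362 + 0.212132 = 0.983494.
d = 2*arccos(0.983494) = 0.3639

0.3639


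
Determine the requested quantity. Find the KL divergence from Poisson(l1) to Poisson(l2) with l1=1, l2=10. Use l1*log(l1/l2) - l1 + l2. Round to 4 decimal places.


KL divergence for Poisson:
KL = l1*log(l1/l2) - l1 + l2.
l1 = 1, l2 = 10.
log(1/10) = -2.302585.
l1*log(l1/l2) = 1 * -2.302585 = -2.302585.
KL = -2.302585 - 1 + 10 = 6.6974

6.6974


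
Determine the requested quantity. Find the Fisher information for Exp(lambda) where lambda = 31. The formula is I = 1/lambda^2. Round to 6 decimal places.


Fisher information for exponential: I(lambda) = 1/lambda^2.
lambda = 31, lambda^2 = 961.
I = 1/961 = 0.001041

0.001041


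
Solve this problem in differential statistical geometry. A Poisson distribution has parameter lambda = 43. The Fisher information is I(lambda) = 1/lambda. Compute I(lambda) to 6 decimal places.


Fisher information for Poisson: I(lambda) = 1/lambda.
lambda = 43.
I(lambda) = 1/43 = 0.023256

0.023256


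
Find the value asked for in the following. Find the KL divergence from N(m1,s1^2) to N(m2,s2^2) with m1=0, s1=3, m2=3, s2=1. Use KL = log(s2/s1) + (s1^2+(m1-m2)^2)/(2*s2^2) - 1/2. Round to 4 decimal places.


KL divergence between normal distributions:
KL = log(s2/s1) + (s1^2 + (m1-m2)^2)/(2*s2^2) - 1/2.
log(1/3) = -1.098612.
(3^2 + (0-3)^2)/(2*1^2) = (9 + 9)/2 = 9.0.
KL = -1.098612 + 9.0 - 0.5 = 7.4014

7.4014


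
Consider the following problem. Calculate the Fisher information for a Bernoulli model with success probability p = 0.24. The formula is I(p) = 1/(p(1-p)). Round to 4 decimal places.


For Bernoulli(p), Fisher information is I(p) = 1/(p*(1-p)).
p = 0.24, 1-p = 0.76.
p*(1-p) = 0.1824.
I(p) = 1/0.1824 = 5.4825

5.4825


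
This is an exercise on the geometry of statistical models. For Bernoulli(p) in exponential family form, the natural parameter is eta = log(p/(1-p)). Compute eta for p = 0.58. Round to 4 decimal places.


Natural parameter for Bernoulli: eta = log(p/(1-p)).
p = 0.58, 1-p = 0.42.
p/(1-p) = 1.380952.
eta = log(1.380952) = 0.3228

0.3228


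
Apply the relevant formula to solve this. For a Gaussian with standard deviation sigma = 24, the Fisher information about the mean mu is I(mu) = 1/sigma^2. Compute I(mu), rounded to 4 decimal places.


The Fisher information for the mean of a normal distribution is I(mu) = 1/sigma^2.
sigma = 24, so sigma^2 = 576.
I(mu) = 1/576 = 0.0017

0.0017


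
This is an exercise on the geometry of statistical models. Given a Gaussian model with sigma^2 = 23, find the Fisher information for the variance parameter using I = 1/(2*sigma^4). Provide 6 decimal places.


Fisher information for variance: I(sigma^2) = 1/(2*sigma^4).
sigma^2 = 23, so sigma^4 = 529.
I = 1/(2*529) = 1/1058 = 0.000945

0.000945


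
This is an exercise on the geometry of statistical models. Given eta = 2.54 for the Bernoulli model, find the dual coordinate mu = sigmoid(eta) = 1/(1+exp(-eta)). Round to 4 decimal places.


Dual coordinate (expectation parameter) for Bernoulli:
mu = 1/(1+exp(-eta)).
eta = 2.54.
exp(-eta) = exp(-2.54) = 0.078866.
mu = 1/(1+0.078866) = 0.9269

0.9269


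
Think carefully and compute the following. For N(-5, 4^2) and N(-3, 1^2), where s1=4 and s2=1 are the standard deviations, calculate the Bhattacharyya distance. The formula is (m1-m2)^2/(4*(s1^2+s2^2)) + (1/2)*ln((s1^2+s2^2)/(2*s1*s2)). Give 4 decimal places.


Bhattacharyya distance between two Gaussians:
DB = (m1-m2)^2/(4*(s1^2+s2^2)) + (1/2)*ln((s1^2+s2^2)/(2*s1*s2)).
(m1-m2)^2 = (-2)^2 = 4.
s1^2+s2^2 = 16 + 1 = 17.
term1 = 4/68 = 0.058824.
term2 = 0.5*ln(17/8.0) = 0.376886.
DB = 0.058824 + 0.376886 = 0.4357

0.4357


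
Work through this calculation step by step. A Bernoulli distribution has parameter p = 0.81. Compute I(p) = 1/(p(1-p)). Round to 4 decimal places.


For Bernoulli(p), Fisher information is I(p) = 1/(p*(1-p)).
p = 0.81, 1-p = 0.19.
p*(1-p) = 0.1539.
I(p) = 1/0.1539 = 6.4977

6.4977


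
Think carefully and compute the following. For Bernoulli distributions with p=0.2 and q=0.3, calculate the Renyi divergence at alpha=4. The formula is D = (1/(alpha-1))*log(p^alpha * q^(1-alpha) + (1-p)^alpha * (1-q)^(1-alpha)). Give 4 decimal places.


Renyi divergence of order alpha between Bernoulli distributions:
D = (1/(alpha-1))*log(p^alpha * q^(1-alpha) + (1-p)^alpha * (1-q)^(1-alpha)).
alpha = 4, p = 0.2, q = 0.3.
p^alpha * q^(1-alpha) = 0.2^4 * 0.3^-3 = 0.059259.
(1-p)^alpha * (1-q)^(1-alpha) = 0.8^4 * 0.7^-3 = 1.194169.
sum = 0.059259 + 1.194169 = 1.253428.
D = (1/3)*log(1.253428) = 0.0753

0.0753


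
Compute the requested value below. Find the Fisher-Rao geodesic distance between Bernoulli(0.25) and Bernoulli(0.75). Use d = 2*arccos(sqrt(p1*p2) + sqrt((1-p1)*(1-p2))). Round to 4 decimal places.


Geodesic distance on Bernoulli manifold:
d(p1,p2) = 2*arccos(sqrt(p1*p2) + sqrt((1-p1)*(1-p2))).
sqrt(p1*p2) = sqrt(0.25*0.75) = 0.433013.
sqrt((1-p1)*(1-p2)) = sqrt(0.75*0.25) = 0.433013.
arg = 0.433013 + 0.433013 = 0.866025.
d = 2*arccos(0.866025) = 1.0472

1.0472


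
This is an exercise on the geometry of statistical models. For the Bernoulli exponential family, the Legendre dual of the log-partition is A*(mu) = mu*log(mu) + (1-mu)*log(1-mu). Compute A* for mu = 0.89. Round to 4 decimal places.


Legendre transform for Bernoulli:
A*(mu) = mu*log(mu) + (1-mu)*log(1-mu).
mu = 0.89, 1-mu = 0.11.
mu*log(mu) = 0.89*log(0.89) = -0.103715.
(1-mu)*log(1-mu) = 0.11*log(0.11) = -0.2428.
A* = -0.103715 + -0.2428 = -0.3465

-0.3465


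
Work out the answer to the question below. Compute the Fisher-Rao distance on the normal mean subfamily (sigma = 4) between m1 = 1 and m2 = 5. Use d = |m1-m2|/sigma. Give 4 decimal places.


On the fixed-variance normal subfamily, geodesic distance = |m1-m2|/sigma.
|1 - 5| = 4.
sigma = 4.
d = 4/4 = 1.0000

1.0000


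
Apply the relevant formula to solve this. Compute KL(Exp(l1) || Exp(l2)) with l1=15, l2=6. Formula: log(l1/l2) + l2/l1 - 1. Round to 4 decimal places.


KL divergence for exponential family:
KL = log(l1/l2) + l2/l1 - 1.
log(15/6) = 0.916291.
6/15 = 0.4.
KL = 0.916291 + 0.4 - 1 = 0.3163

0.3163


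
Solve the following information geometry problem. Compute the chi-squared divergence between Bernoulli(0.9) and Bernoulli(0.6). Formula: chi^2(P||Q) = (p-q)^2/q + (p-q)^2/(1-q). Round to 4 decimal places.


Chi-squared divergence between Bernoulli distributions:
chi^2 = (p-q)^2/q + (p-q)^2/(1-q).
p = 0.9, q = 0.6, p-q = 0.3.
(p-q)^2 = 0.09.
term1 = 0.09/0.6 = 0.15.
term2 = 0.09/0.4 = 0.225.
chi^2 = 0.15 + 0.225 = 0.3750

0.3750


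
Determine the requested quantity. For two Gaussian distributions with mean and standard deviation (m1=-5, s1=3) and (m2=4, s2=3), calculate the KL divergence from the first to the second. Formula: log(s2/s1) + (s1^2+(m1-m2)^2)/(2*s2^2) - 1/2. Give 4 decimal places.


KL divergence between normal distributions:
KL = log(s2/s1) + (s1^2 + (m1-m2)^2)/(2*s2^2) - 1/2.
log(3/3) = 0.0.
(3^2 + (-5-4)^2)/(2*3^2) = (9 + 81)/18 = 5.0.
KL = 0.0 + 5.0 - 0.5 = 4.5000

4.5000


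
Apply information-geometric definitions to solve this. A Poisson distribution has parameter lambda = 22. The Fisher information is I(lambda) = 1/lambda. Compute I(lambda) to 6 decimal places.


Fisher information for Poisson: I(lambda) = 1/lambda.
lambda = 22.
I(lambda) = 1/22 = 0.045455

0.045455


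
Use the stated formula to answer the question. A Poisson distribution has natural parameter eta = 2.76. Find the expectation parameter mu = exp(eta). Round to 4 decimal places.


Expectation parameter for Poisson exponential family:
mu = exp(eta).
eta = 2.76.
mu = exp(2.76) = 15.7998

15.7998


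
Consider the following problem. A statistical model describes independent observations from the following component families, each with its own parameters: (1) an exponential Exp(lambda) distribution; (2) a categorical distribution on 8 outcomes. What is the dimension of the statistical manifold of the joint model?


The dimension of a statistical manifold equals the number of free
(independent) real parameters of the model. For a product of independent
blocks the parameter counts add.
- exponential (lambda): 1.
- categorical on 8 outcomes (probabilities sum to 1): 8-1 = 7.
Total = 1 + 7 = 8.
Dimension = 8

8


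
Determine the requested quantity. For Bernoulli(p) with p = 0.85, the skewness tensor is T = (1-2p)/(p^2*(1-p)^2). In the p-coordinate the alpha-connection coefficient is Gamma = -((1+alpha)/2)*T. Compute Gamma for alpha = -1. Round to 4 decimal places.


Skewness (Amari-Chentsov) tensor: T = (1-2p)/(p^2*(1-p)^2).
p = 0.85, 1-2p = -0.7, p^2 = 0.7225, (1-p)^2 = 0.0225.
T = -0.7/(0.7225 * 0.0225) = -43.060361.
In the p-coordinate, Gamma^(alpha) = Gamma^(0) - (alpha/2)*T with Gamma^(0) = (1/2)*g'(p) = -T/2,
so Gamma^(alpha) = -((1+alpha)/2)*T.
alpha = -1, -(1+alpha)/2 = 0.0.
Gamma = 0.0 * -43.060361 = 0.0000

0.0000


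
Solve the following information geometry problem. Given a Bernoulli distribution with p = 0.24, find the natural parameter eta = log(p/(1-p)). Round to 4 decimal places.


Natural parameter for Bernoulli: eta = log(p/(1-p)).
p = 0.24, 1-p = 0.76.
p/(1-p) = 0.315789.
eta = log(0.315789) = -1.1527

-1.1527


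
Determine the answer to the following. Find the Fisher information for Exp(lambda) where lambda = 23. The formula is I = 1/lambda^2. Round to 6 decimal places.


Fisher information for exponential: I(lambda) = 1/lambda^2.
lambda = 23, lambda^2 = 529.
I = 1/529 = 0.001890

0.001890


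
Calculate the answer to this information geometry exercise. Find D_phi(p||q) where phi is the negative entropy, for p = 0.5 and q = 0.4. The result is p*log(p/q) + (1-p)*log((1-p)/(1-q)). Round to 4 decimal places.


Bregman divergence with negative entropy generator:
D = p*log(p/q) + (1-p)*log((1-p)/(1-q)).
p = 0.5, q = 0.4.
p*log(p/q) = 0.5*log(0.5/0.4) = 0.111572.
(1-p)*log((1-p)/(1-q)) = 0.5*log(0.5/0.6) = -0.091161.
D = 0.111572 + -0.091161 = 0.0204

0.0204


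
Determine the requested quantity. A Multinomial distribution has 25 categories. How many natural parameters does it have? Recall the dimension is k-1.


Exponential family dimension calculation:
For Multinomial with k=25 categories, dim = k-1 = 24.

24


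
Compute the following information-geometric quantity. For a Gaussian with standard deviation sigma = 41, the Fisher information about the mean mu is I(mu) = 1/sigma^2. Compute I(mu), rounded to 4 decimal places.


The Fisher information for the mean of a normal distribution is I(mu) = 1/sigma^2.
sigma = 41, so sigma^2 = 1681.
I(mu) = 1/1681 = 0.0006

0.0006


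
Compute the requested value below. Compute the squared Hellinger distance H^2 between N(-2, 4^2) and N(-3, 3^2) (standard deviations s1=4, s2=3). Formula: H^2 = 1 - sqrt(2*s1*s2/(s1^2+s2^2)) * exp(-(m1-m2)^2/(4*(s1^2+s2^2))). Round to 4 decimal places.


Squared Hellinger distance for Gaussians:
H^2 = 1 - sqrt(2*s1*s2/(s1^2+s2^2)) * exp(-(m1-m2)^2/(4*(s1^2+s2^2))).
s1^2 = 16, s2^2 = 9, s1^2+s2^2 = 25.
sqrt(2*4*3/(25)) = 0.979796.
(m1-m2)^2 = (1)^2 = 1.
exp(-1/(4*25)) = exp(-0.01) = 0.99005.
H^2 = 1 - 0.979796*0.99005 = 0.0300

0.0300


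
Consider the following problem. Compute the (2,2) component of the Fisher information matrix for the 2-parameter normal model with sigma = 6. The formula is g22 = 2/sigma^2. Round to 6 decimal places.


For the 2-parameter normal family, the Fisher metric has:
  g11 = 1/sigma^2, g22 = 2/sigma^2.
sigma = 6, sigma^2 = 36.
g22 = 0.055556

0.055556


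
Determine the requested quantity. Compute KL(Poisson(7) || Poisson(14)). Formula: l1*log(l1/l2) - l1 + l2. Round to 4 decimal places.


KL divergence for Poisson:
KL = l1*log(l1/l2) - l1 + l2.
l1 = 7, l2 = 14.
log(7/14) = -0.693147.
l1*log(l1/l2) = 7 * -0.693147 = -4.85203.
KL = -4.85203 - 7 + 14 = 2.1480

2.1480


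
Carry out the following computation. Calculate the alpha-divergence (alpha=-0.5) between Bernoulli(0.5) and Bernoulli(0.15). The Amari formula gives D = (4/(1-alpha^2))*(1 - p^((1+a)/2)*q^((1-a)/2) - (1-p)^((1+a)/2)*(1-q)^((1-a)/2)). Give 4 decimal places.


Amari alpha-divergence:
D = (4/(1-alpha^2))*(1 - p^((1+a)/2)*q^((1-a)/2) - (1-p)^((1+a)/2)*(1-q)^((1-a)/2)).
alpha = -0.5, p = 0.5, q = 0.15.
e1 = (1+alpha)/2 = 0.25, e2 = (1-alpha)/2 = 0.75.
t1 = p^e1 * q^e2 = 0.5^0.25 * 0.15^0.75 = 0.20268.
t2 = (1-p)^e1 * (1-q)^e2 = 0.5^0.25 * 0.85^0.75 = 0.744401.
4/(1-alpha^2) = 5.333333.
D = 5.333333*(1 - 0.20268 - 0.744401) = 0.2822

0.2822


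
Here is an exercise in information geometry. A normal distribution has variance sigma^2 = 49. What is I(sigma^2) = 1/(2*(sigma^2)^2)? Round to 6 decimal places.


Fisher information for variance: I(sigma^2) = 1/(2*sigma^4).
sigma^2 = 49, so sigma^4 = 2401.
I = 1/(2*2401) = 1/4802 = 0.000208

0.000208


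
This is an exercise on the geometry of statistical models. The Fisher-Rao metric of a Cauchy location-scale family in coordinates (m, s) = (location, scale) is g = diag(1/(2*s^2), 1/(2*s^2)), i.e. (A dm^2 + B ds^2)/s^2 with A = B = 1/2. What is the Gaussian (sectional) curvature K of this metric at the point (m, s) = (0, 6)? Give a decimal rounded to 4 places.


The metric has the form g = (A dm^2 + B ds^2)/s^2 with A = 1/2, B = 1/2.
Substitute u = sqrt(A/B)*m: g = B*(du^2 + ds^2)/s^2, i.e. B times the
Poincare upper half-plane metric, which has constant Gaussian curvature -1.
Scaling a 2D metric by a constant c divides the Gaussian curvature by c,
so K = -1/B = -1/(1/2) = -2.0000 everywhere (the point (m, s) = (0, 6) is irrelevant:
the curvature is constant).
The requested Gaussian curvature is K = -2.0000.

-2.0000


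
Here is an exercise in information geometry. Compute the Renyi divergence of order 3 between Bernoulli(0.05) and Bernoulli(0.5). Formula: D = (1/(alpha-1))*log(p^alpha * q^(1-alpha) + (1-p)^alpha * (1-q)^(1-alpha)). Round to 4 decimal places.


Renyi divergence of order alpha between Bernoulli distributions:
D = (1/(alpha-1))*log(p^alpha * q^(1-alpha) + (1-p)^alpha * (1-q)^(1-alpha)).
alpha = 3, p = 0.05, q = 0.5.
p^alpha * q^(1-alpha) = 0.05^3 * 0.5^-2 = 0.0005.
(1-p)^alpha * (1-q)^(1-alpha) = 0.95^3 * 0.5^-2 = 3.4295.
sum = 0.0005 + 3.4295 = 3.43.
D = (1/2)*log(3.43) = 0.6163

0.6163


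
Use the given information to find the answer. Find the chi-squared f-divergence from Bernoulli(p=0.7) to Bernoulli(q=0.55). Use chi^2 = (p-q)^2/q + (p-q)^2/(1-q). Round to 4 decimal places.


Chi-squared divergence between Bernoulli distributions:
chi^2 = (p-q)^2/q + (p-q)^2/(1-q).
p = 0.7, q = 0.55, p-q = 0.15.
(p-q)^2 = 0.0225.
term1 = 0.0225/0.55 = 0.040909.
term2 = 0.0225/0.45 = 0.05.
chi^2 = 0.040909 + 0.05 = 0.0909

0.0909


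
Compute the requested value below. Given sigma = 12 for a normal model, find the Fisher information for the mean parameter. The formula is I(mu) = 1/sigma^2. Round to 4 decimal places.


The Fisher information for the mean of a normal distribution is I(mu) = 1/sigma^2.
sigma = 12, so sigma^2 = 144.
I(mu) = 1/144 = 0.0069

0.0069


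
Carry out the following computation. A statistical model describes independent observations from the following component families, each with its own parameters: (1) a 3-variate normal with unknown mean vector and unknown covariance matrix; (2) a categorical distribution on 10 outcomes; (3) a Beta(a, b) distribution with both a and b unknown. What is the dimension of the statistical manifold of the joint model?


The dimension of a statistical manifold equals the number of free
(independent) real parameters of the model. For a product of independent
blocks the parameter counts add.
- 3-variate normal: 3 (mean) + 3*4/2 = 6 (symmetric covariance) = 9.
- categorical on 10 outcomes (probabilities sum to 1): 10-1 = 9.
- Beta (a, b): 2.
Total = 9 + 9 + 2 = 20.
Dimension = 20

20


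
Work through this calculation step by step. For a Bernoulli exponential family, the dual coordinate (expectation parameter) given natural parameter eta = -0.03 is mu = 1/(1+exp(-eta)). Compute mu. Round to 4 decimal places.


Dual coordinate (expectation parameter) for Bernoulli:
mu = 1/(1+exp(-eta)).
eta = -0.03.
exp(-eta) = exp(0.03) = 1.030455.
mu = 1/(1+1.030455) = 0.4925

0.4925


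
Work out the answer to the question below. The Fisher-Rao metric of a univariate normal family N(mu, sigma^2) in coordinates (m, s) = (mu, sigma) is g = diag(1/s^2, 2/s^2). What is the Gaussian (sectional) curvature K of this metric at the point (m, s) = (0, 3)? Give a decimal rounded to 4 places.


The metric has the form g = (A dm^2 + B ds^2)/s^2 with A = 1, B = 2.
Substitute u = sqrt(A/B)*m: g = B*(du^2 + ds^2)/s^2, i.e. B times the
Poincare upper half-plane metric, which has constant Gaussian curvature -1.
Scaling a 2D metric by a constant c divides the Gaussian curvature by c,
so K = -1/B = -1/(2) = -0.5000 everywhere (the point (m, s) = (0, 3) is irrelevant:
the curvature is constant).
The requested Gaussian curvature is K = -0.5000.

-0.5000


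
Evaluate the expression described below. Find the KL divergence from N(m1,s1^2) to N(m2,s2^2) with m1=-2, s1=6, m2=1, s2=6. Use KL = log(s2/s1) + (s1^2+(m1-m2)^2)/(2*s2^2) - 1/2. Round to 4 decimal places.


KL divergence between normal distributions:
KL = log(s2/s1) + (s1^2 + (m1-m2)^2)/(2*s2^2) - 1/2.
log(6/6) = 0.0.
(6^2 + (-2-1)^2)/(2*6^2) = (36 + 9)/72 = 0.625.
KL = 0.0 + 0.625 - 0.5 = 0.1250

0.1250


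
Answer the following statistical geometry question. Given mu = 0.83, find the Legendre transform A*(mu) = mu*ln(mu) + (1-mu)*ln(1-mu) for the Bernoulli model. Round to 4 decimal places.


Legendre transform for Bernoulli:
A*(mu) = mu*log(mu) + (1-mu)*log(1-mu).
mu = 0.83, 1-mu = 0.17.
mu*log(mu) = 0.83*log(0.83) = -0.154654.
(1-mu)*log(1-mu) = 0.17*log(0.17) = -0.301233.
A* = -0.154654 + -0.301233 = -0.4559

-0.4559


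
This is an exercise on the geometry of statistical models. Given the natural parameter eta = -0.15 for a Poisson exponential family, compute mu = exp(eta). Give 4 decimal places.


Expectation parameter for Poisson exponential family:
mu = exp(eta).
eta = -0.15.
mu = exp(-0.15) = 0.8607

0.8607


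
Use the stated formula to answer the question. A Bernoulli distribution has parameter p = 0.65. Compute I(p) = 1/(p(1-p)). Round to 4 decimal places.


For Bernoulli(p), Fisher information is I(p) = 1/(p*(1-p)).
p = 0.65, 1-p = 0.35.
p*(1-p) = 0.2275.
I(p) = 1/0.2275 = 4.3956

4.3956


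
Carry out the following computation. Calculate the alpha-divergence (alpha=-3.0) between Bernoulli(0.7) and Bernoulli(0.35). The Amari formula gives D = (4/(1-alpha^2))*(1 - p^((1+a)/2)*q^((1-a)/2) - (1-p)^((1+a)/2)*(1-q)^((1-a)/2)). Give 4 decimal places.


Amari alpha-divergence:
D = (4/(1-alpha^2))*(1 - p^((1+a)/2)*q^((1-a)/2) - (1-p)^((1+a)/2)*(1-q)^((1-a)/2)).
alpha = -3.0, p = 0.7, q = 0.35.
e1 = (1+alpha)/2 = -1.0, e2 = (1-alpha)/2 = 2.0.
t1 = p^e1 * q^e2 = 0.7^-1.0 * 0.35^2.0 = 0.175.
t2 = (1-p)^e1 * (1-q)^e2 = 0.3^-1.0 * 0.65^2.0 = 1.408333.
4/(1-alpha^2) = -0.5.
D = -0.5*(1 - 0.175 - 1.408333) = 0.2917

0.2917


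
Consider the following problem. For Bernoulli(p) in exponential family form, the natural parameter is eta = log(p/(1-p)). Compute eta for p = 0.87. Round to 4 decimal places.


Natural parameter for Bernoulli: eta = log(p/(1-p)).
p = 0.87, 1-p = 0.13.
p/(1-p) = 6.692308.
eta = log(6.692308) = 1.9010

1.9010


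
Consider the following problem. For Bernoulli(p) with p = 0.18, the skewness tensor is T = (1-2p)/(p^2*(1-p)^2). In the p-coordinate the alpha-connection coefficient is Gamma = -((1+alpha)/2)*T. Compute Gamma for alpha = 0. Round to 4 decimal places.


Skewness (Amari-Chentsov) tensor: T = (1-2p)/(p^2*(1-p)^2).
p = 0.18, 1-2p = 0.64, p^2 = 0.0324, (1-p)^2 = 0.6724.
T = 0.64/(0.0324 * 0.6724) = 29.376988.
In the p-coordinate, Gamma^(alpha) = Gamma^(0) - (alpha/2)*T with Gamma^(0) = (1/2)*g'(p) = -T/2,
so Gamma^(alpha) = -((1+alpha)/2)*T.
alpha = 0, -(1+alpha)/2 = -0.5.
Gamma = -0.5 * 29.376988 = -14.6885

-14.6885


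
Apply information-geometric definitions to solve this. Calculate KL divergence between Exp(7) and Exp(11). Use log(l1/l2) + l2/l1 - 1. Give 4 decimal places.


KL divergence for exponential family:
KL = log(l1/l2) + l2/l1 - 1.
log(7/11) = -0.451985.
11/7 = 1.571429.
KL = -0.451985 + 1.571429 - 1 = 0.1194

0.1194


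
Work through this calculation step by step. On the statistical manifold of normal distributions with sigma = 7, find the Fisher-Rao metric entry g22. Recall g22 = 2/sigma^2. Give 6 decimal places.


For the 2-parameter normal family, the Fisher metric has:
  g11 = 1/sigma^2, g22 = 2/sigma^2.
sigma = 7, sigma^2 = 49.
g22 = 0.040816

0.040816


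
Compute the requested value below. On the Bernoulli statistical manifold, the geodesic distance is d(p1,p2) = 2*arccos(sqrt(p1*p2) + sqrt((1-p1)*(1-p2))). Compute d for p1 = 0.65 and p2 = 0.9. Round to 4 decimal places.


Geodesic distance on Bernoulli manifold:
d(p1,p2) = 2*arccos(sqrt(p1*p2) + sqrt((1-p1)*(1-p2))).
sqrt(p1*p2) = sqrt(0.65*0.9) = 0.764853.
sqrt((1-p1)*(1-p2)) = sqrt(0.35*0.1) = 0.187083.
arg = 0.764853 + 0.187083 = 0.951936.
d = 2*arccos(0.951936) = 0.6226

0.6226


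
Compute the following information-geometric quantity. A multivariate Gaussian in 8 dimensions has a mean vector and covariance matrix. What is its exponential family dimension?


Exponential family dimension calculation:
For 8-dim MVN: mean has 8 params, covariance has 8*9/2 = 36 unique entries.
Total dim = 8 + 36 = 44.

44


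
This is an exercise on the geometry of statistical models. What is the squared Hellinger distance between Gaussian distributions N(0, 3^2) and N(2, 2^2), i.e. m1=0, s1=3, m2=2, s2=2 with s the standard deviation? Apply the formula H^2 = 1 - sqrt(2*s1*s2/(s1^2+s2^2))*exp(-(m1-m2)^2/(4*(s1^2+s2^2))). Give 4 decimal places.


Squared Hellinger distance for Gaussians:
H^2 = 1 - sqrt(2*s1*s2/(s1^2+s2^2)) * exp(-(m1-m2)^2/(4*(s1^2+s2^2))).
s1^2 = 9, s2^2 = 4, s1^2+s2^2 = 13.
sqrt(2*3*2/(13)) = 0.960769.
(m1-m2)^2 = (-2)^2 = 4.
exp(-4/(4*13)) = exp(-0.076923) = 0.925961.
H^2 = 1 - 0.960769*0.925961 = 0.1104

0.1104


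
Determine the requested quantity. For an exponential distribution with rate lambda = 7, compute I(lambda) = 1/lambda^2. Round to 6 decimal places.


Fisher information for exponential: I(lambda) = 1/lambda^2.
lambda = 7, lambda^2 = 49.
I = 1/49 = 0.020408

0.020408


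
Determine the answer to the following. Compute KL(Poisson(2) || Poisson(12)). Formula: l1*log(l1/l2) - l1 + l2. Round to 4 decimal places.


KL divergence for Poisson:
KL = l1*log(l1/l2) - l1 + l2.
l1 = 2, l2 = 12.
log(2/12) = -1.791759.
l1*log(l1/l2) = 2 * -1.791759 = -3.583519.
KL = -3.583519 - 2 + 12 = 6.4165

6.4165


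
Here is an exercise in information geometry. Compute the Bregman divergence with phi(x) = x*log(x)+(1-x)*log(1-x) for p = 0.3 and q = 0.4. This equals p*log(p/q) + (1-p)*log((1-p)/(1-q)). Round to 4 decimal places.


Bregman divergence with negative entropy generator:
D = p*log(p/q) + (1-p)*log((1-p)/(1-q)).
p = 0.3, q = 0.4.
p*log(p/q) = 0.3*log(0.3/0.4) = -0.086305.
(1-p)*log((1-p)/(1-q)) = 0.7*log(0.7/0.6) = 0.107905.
D = -0.086305 + 0.107905 = 0.0216

0.0216


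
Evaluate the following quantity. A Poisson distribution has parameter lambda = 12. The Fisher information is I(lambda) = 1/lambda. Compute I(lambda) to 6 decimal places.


Fisher information for Poisson: I(lambda) = 1/lambda.
lambda = 12.
I(lambda) = 1/12 = 0.083333

0.083333


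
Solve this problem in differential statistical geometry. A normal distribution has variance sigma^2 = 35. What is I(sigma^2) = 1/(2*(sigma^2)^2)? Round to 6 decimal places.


Fisher information for variance: I(sigma^2) = 1/(2*sigma^4).
sigma^2 = 35, so sigma^4 = 1225.
I = 1/(2*1225) = 1/2450 = 0.000408

0.000408


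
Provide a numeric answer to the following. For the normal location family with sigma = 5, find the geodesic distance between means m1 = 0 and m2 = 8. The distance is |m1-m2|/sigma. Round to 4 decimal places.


On the fixed-variance normal subfamily, geodesic distance = |m1-m2|/sigma.
|0 - 8| = 8.
sigma = 5.
d = 8/5 = 1.6000

1.6000


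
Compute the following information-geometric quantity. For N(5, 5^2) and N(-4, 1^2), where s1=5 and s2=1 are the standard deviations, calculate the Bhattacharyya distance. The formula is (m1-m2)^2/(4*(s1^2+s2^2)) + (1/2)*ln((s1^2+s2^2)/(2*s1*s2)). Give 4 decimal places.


Bhattacharyya distance between two Gaussians:
DB = (m1-m2)^2/(4*(s1^2+s2^2)) + (1/2)*ln((s1^2+s2^2)/(2*s1*s2)).
(m1-m2)^2 = (9)^2 = 81.
s1^2+s2^2 = 25 + 1 = 26.
term1 = 81/104 = 0.778846.
term2 = 0.5*ln(26/10.0) = 0.477756.
DB = 0.778846 + 0.477756 = 1.2566

1.2566


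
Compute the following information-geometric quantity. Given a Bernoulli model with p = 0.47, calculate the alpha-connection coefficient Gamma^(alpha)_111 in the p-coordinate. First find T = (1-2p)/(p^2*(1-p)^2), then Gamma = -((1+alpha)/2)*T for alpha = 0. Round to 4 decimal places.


Skewness (Amari-Chentsov) tensor: T = (1-2p)/(p^2*(1-p)^2).
p = 0.47, 1-2p = 0.06, p^2 = 0.2209, (1-p)^2 = 0.2809.
T = 0.06/(0.2209 * 0.2809) = 0.96695.
In the p-coordinate, Gamma^(alpha) = Gamma^(0) - (alpha/2)*T with Gamma^(0) = (1/2)*g'(p) = -T/2,
so Gamma^(alpha) = -((1+alpha)/2)*T.
alpha = 0, -(1+alpha)/2 = -0.5.
Gamma = -0.5 * 0.96695 = -0.4835

-0.4835
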